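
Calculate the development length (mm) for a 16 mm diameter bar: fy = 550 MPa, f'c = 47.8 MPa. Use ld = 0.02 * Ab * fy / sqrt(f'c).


Ab = pi * 16^2 / 4 = 201.062 mm2
ld = 0.02 * 201.062 * 550 / sqrt(47.8)
= 319.9 mm

319.9


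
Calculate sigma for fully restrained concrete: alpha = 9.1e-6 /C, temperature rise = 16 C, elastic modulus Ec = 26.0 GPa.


sigma = alpha * dT * Ec
= 9.1e-6 * 16 * 26.0 * 1000
= 3.786 MPa

3.786


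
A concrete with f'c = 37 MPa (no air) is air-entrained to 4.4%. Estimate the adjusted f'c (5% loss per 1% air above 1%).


Strength loss = (4.4 - 1) * 5 = 17.0%
f'c = 37 * (1 - 17.0/100)
= 30.71 MPa

30.71


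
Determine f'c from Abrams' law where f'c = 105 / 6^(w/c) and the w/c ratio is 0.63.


f'c = 105 / 6^0.63
= 105 / 3.092
= 33.96 MPa

33.96


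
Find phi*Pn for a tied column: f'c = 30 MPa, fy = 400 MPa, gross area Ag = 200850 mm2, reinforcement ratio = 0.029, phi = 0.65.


Ast = rho * Ag = 0.029 * 200850 = 5824.65 mm2
phi*Pn = 0.65 * 0.80 * (0.85 * 30 * (200850 - 5824.65) + 400 * 5824.65) / 1000
= 3797.56 kN

3797.56


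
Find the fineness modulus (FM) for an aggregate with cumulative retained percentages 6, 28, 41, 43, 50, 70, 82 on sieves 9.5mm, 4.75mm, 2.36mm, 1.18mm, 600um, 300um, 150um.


FM = sum(cumulative % retained) / 100
= 320 / 100
= 3.2

3.2


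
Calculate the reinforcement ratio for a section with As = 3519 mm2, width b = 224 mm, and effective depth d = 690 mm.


rho = As / (b * d)
= 3519 / (224 * 690)
= 0.0228

0.0228


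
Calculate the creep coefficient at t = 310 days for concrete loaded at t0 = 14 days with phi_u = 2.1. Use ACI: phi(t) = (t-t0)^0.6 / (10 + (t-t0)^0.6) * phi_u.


dt = 310 - 14 = 296
phi = 296^0.6 / (10 + 296^0.6) * 2.1
= 1.58

1.58


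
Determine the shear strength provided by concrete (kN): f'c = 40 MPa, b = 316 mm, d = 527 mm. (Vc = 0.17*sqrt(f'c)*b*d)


Vc = 0.17 * sqrt(40) * 316 * 527 / 1000
= 179.05 kN

179.05


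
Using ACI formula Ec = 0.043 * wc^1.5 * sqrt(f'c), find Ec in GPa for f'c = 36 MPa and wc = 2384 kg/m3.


Ec = 0.043 * 2384^1.5 * sqrt(36) / 1000
= 30.03 GPa

30.03


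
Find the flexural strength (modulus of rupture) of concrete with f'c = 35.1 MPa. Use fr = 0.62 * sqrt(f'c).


fr = 0.62 * sqrt(35.1)
= 3.673 MPa

3.673


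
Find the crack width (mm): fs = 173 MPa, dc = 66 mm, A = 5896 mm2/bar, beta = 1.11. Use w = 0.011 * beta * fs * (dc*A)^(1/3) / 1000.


w = 0.011 * beta * fs * (dc * A)^(1/3) / 1000
= 0.011 * 1.11 * 173 * (66 * 5896)^(1/3) / 1000
= 0.154 mm

0.154


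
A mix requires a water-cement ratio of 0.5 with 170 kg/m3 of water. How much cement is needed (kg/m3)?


Cement = water / (w/c)
= 170 / 0.5
= 340.0 kg/m3

340.0


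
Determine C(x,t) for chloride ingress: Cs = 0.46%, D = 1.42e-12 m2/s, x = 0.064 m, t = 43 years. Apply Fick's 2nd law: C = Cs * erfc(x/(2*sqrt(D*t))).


t_seconds = 43 * 365.25 * 24 * 3600 = 1356976800.0 s
arg = 0.064 / (2 * sqrt(1.42e-12 * 1356976800.0))
= 0.729
erfc(0.729) = 0.3026
C = 0.46 * 0.3026 = 0.1392%

0.1392


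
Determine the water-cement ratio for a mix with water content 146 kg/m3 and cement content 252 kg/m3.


w/c = water / cement
w/c = 146 / 252 = 0.579

0.579


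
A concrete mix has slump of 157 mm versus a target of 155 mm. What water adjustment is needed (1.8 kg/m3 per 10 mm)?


Difference = 155 - 157 = -2 mm
Water adjustment = -2 * 1.8 / 10 = -0.4 kg/m3

-0.4


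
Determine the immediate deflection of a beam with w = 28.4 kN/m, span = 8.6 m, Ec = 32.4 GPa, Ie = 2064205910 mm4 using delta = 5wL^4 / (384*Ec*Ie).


Convert: L = 8.6 m = 8600 mm, Ec = 32.4 GPa = 32400 MPa
delta = 5 * 28.4 * 8600^4 / (384 * 32400 * 2064205910)
= 30.24 mm

30.24


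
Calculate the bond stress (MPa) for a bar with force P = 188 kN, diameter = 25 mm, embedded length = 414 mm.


u = P / (pi * db * ld)
= 188 * 1000 / (pi * 25 * 414)
= 5.782 MPa

5.782


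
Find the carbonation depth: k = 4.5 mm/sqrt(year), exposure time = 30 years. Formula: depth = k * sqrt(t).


depth = k * sqrt(t)
= 4.5 * sqrt(30)
= 24.65 mm

24.65


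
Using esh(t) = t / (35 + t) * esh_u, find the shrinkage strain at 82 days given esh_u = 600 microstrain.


esh(82) = 82 / (35 + 82) * 600
= 82 / 117 * 600
= 420.5 microstrain

420.5


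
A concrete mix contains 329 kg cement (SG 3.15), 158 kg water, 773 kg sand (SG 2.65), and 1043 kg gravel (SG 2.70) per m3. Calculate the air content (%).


Vol cement = 329 / (3.15 * 1000) = 0.104444 m3
Vol water = 158 / 1000 = 0.158 m3
Vol sand = 773 / (2.65 * 1000) = 0.291698 m3
Vol gravel = 1043 / (2.70 * 1000) = 0.386296 m3
Total solid + water volume = 0.940439 m3
Air = (1 - 0.940439) * 100 = 5.96%

5.96


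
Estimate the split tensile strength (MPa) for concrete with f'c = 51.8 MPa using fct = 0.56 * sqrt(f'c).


fct = 0.56 * sqrt(51.8)
= 0.56 * 7.197
= 4.03 MPa

4.03


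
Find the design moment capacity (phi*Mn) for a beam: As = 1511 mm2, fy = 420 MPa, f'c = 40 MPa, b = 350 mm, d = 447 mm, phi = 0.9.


a = As * fy / (0.85 * f'c * b)
= 1511 * 420 / (0.85 * 40 * 350)
= 53.3294 mm
Mn = As * fy * (d - a/2) / 10^6
= 266.7532 kN-m
phi*Mn = 0.9 * 266.7532 = 240.08 kN-m

240.08


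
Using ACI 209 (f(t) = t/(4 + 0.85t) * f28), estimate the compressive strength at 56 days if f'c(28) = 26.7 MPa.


f(56) = 56 / (4 + 0.85 * 56) * 26.7
= 56 / 51.6 * 26.7
= 28.98 MPa

28.98


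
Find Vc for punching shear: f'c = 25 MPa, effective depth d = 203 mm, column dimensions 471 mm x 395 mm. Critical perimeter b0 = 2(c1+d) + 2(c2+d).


b0 = 2*(471 + 203) + 2*(395 + 203) = 2544 mm
Vc = 0.33 * sqrt(25) * 2544 * 203 / 1000
= 852.11 kN

852.11


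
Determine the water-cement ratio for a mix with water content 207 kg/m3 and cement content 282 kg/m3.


w/c = water / cement
w/c = 207 / 282 = 0.734

0.734


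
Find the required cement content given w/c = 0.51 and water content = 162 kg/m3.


Cement = water / (w/c)
= 162 / 0.51
= 317.6 kg/m3

317.6


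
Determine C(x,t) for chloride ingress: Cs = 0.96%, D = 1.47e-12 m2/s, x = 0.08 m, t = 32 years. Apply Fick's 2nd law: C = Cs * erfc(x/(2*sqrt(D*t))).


t_seconds = 32 * 365.25 * 24 * 3600 = 1009843200.0 s
arg = 0.08 / (2 * sqrt(1.47e-12 * 1009843200.0))
= 1.0382
erfc(1.0382) = 0.142
C = 0.96 * 0.142 = 0.1364%

0.1364


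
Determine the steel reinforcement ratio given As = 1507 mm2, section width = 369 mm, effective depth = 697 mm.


rho = As / (b * d)
= 1507 / (369 * 697)
= 0.0059

0.0059


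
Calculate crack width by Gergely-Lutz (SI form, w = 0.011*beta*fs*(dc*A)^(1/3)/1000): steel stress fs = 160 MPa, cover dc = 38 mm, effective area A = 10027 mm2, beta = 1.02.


w = 0.011 * beta * fs * (dc * A)^(1/3) / 1000
= 0.011 * 1.02 * 160 * (38 * 10027)^(1/3) / 1000
= 0.13 mm

0.13


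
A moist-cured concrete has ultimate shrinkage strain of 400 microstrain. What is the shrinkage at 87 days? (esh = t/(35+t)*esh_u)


esh(87) = 87 / (35 + 87) * 400
= 87 / 122 * 400
= 285.2 microstrain

285.2


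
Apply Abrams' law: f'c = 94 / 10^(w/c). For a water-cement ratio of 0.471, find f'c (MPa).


f'c = 94 / 10^0.471
= 94 / 2.958
= 31.78 MPa

31.78


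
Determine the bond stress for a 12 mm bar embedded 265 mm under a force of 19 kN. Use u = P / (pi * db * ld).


u = P / (pi * db * ld)
= 19 * 1000 / (pi * 12 * 265)
= 1.902 MPa

1.902


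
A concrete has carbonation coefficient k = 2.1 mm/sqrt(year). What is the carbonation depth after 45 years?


depth = k * sqrt(t)
= 2.1 * sqrt(45)
= 14.09 mm

14.09


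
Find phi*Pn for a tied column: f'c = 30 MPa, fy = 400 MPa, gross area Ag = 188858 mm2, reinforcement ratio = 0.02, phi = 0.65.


Ast = rho * Ag = 0.02 * 188858 = 3777.16 mm2
phi*Pn = 0.65 * 0.80 * (0.85 * 30 * (188858 - 3777.16) + 400 * 3777.16) / 1000
= 3239.82 kN

3239.82


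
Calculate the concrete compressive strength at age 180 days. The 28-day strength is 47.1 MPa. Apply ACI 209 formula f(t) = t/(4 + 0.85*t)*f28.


f(180) = 180 / (4 + 0.85 * 180) * 47.1
= 180 / 157.0 * 47.1
= 54.0 MPa

54.0


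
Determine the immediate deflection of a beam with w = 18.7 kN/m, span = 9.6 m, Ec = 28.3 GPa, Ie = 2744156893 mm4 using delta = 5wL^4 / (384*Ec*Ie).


Convert: L = 9.6 m = 9600 mm, Ec = 28.3 GPa = 28300 MPa
delta = 5 * 18.7 * 9600^4 / (384 * 28300 * 2744156893)
= 26.63 mm

26.63


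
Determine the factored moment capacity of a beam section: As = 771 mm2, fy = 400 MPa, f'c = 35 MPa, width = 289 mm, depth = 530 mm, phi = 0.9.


a = As * fy / (0.85 * f'c * b)
= 771 * 400 / (0.85 * 35 * 289)
= 35.8698 mm
Mn = As * fy * (d - a/2) / 10^6
= 157.9209 kN-m
phi*Mn = 0.9 * 157.9209 = 142.13 kN-m

142.13


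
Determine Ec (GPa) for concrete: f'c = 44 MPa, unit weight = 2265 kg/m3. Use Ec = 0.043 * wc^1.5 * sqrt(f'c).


Ec = 0.043 * 2265^1.5 * sqrt(44) / 1000
= 30.75 GPa

30.75


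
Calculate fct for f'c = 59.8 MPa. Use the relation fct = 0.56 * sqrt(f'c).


fct = 0.56 * sqrt(59.8)
= 0.56 * 7.733
= 4.331 MPa

4.331


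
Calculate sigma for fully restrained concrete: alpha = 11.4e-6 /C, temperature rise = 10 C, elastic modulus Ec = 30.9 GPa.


sigma = alpha * dT * Ec
= 11.4e-6 * 10 * 30.9 * 1000
= 3.523 MPa

3.523


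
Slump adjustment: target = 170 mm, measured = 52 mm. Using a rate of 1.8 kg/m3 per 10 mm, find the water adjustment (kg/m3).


Difference = 170 - 52 = 118 mm
Water adjustment = 118 * 1.8 / 10 = 21.2 kg/m3

21.2


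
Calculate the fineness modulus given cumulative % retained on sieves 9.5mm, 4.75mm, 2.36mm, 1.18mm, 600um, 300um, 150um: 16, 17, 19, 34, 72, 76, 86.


FM = sum(cumulative % retained) / 100
= 320 / 100
= 3.2

3.2


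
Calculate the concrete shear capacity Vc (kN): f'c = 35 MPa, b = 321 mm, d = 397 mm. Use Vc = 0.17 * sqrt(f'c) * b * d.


Vc = 0.17 * sqrt(35) * 321 * 397 / 1000
= 128.17 kN

128.17


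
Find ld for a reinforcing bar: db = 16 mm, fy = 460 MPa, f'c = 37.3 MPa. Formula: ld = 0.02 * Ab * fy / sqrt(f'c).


Ab = pi * 16^2 / 4 = 201.062 mm2
ld = 0.02 * 201.062 * 460 / sqrt(37.3)
= 302.9 mm

302.9


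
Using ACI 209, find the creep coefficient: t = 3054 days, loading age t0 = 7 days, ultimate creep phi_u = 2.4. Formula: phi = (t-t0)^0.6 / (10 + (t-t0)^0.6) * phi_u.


dt = 3054 - 7 = 3047
phi = 3047^0.6 / (10 + 3047^0.6) * 2.4
= 2.22

2.22


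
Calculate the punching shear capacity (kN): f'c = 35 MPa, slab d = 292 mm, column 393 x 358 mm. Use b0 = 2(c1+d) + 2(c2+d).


b0 = 2*(393 + 292) + 2*(358 + 292) = 2670 mm
Vc = 0.33 * sqrt(35) * 2670 * 292 / 1000
= 1522.1 kN

1522.1


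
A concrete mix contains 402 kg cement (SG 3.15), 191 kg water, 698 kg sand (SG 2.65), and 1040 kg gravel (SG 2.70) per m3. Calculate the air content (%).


Vol cement = 402 / (3.15 * 1000) = 0.127619 m3
Vol water = 191 / 1000 = 0.191 m3
Vol sand = 698 / (2.65 * 1000) = 0.263396 m3
Vol gravel = 1040 / (2.70 * 1000) = 0.385185 m3
Total solid + water volume = 0.9672 m3
Air = (1 - 0.9672) * 100 = 3.28%

3.28


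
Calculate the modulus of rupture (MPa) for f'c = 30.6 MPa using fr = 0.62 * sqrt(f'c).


fr = 0.62 * sqrt(30.6)
= 3.43 MPa

3.43


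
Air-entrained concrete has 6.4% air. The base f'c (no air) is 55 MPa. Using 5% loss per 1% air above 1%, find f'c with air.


Strength loss = (6.4 - 1) * 5 = 27.0%
f'c = 55 * (1 - 27.0/100)
= 40.15 MPa

40.15


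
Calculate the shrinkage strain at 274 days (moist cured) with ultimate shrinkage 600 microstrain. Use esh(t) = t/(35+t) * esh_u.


esh(274) = 274 / (35 + 274) * 600
= 274 / 309 * 600
= 532.0 microstrain

532.0


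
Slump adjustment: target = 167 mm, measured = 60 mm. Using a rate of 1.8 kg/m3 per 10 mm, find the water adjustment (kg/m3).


Difference = 167 - 60 = 107 mm
Water adjustment = 107 * 1.8 / 10 = 19.3 kg/m3

19.3


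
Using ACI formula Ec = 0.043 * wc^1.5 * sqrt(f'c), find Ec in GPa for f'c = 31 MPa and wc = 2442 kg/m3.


Ec = 0.043 * 2442^1.5 * sqrt(31) / 1000
= 28.89 GPa

28.89


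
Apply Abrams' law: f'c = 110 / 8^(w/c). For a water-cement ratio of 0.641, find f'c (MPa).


f'c = 110 / 8^0.641
= 110 / 3.792
= 29.01 MPa

29.01


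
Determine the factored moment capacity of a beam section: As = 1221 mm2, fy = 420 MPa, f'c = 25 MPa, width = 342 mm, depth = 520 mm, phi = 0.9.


a = As * fy / (0.85 * f'c * b)
= 1221 * 420 / (0.85 * 25 * 342)
= 70.5635 mm
Mn = As * fy * (d - a/2) / 10^6
= 248.5732 kN-m
phi*Mn = 0.9 * 248.5732 = 223.72 kN-m

223.72


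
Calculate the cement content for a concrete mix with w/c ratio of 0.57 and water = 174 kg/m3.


Cement = water / (w/c)
= 174 / 0.57
= 305.3 kg/m3

305.3


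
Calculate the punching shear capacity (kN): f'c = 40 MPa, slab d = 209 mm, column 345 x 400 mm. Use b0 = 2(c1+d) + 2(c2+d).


b0 = 2*(345 + 209) + 2*(400 + 209) = 2326 mm
Vc = 0.33 * sqrt(40) * 2326 * 209 / 1000
= 1014.61 kN

1014.61


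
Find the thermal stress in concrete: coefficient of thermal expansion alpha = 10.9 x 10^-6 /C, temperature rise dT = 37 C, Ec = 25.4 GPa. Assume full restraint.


sigma = alpha * dT * Ec
= 10.9e-6 * 37 * 25.4 * 1000
= 10.244 MPa

10.244


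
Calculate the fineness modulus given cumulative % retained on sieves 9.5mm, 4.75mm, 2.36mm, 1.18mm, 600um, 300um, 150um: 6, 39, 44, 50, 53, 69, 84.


FM = sum(cumulative % retained) / 100
= 345 / 100
= 3.45

3.45


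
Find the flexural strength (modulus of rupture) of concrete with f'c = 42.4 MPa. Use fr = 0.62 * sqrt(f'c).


fr = 0.62 * sqrt(42.4)
= 4.037 MPa

4.037


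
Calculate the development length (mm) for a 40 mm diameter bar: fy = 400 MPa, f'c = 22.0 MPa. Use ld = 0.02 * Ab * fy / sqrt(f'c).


Ab = pi * 40^2 / 4 = 1256.637 mm2
ld = 0.02 * 1256.637 * 400 / sqrt(22.0)
= 2143.3 mm

2143.3


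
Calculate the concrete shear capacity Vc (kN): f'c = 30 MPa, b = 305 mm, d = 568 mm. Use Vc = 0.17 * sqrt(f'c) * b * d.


Vc = 0.17 * sqrt(30) * 305 * 568 / 1000
= 161.31 kN

161.31


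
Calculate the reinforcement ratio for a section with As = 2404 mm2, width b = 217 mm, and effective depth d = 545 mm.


rho = As / (b * d)
= 2404 / (217 * 545)
= 0.0203

0.0203


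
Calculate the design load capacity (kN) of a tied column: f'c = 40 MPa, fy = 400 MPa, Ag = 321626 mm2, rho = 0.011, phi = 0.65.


Ast = rho * Ag = 0.011 * 321626 = 3537.886 mm2
phi*Pn = 0.65 * 0.80 * (0.85 * 40 * (321626 - 3537.886) + 400 * 3537.886) / 1000
= 6359.68 kN

6359.68


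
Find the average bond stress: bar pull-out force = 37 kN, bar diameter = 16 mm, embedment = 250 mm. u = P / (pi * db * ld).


u = P / (pi * db * ld)
= 37 * 1000 / (pi * 16 * 250)
= 2.944 MPa

2.944


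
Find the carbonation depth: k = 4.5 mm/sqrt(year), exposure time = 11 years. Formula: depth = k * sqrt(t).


depth = k * sqrt(t)
= 4.5 * sqrt(11)
= 14.92 mm

14.92


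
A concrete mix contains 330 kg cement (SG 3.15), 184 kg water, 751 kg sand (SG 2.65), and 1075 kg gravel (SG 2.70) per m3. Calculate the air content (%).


Vol cement = 330 / (3.15 * 1000) = 0.104762 m3
Vol water = 184 / 1000 = 0.184 m3
Vol sand = 751 / (2.65 * 1000) = 0.283396 m3
Vol gravel = 1075 / (2.70 * 1000) = 0.398148 m3
Total solid + water volume = 0.970306 m3
Air = (1 - 0.970306) * 100 = 2.97%

2.97


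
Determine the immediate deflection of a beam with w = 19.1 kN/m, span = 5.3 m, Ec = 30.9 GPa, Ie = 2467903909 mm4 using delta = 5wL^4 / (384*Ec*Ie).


Convert: L = 5.3 m = 5300 mm, Ec = 30.9 GPa = 30900 MPa
delta = 5 * 19.1 * 5300^4 / (384 * 30900 * 2467903909)
= 2.57 mm

2.57


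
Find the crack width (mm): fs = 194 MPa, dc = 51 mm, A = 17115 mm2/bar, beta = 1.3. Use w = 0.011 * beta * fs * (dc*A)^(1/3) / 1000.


w = 0.011 * beta * fs * (dc * A)^(1/3) / 1000
= 0.011 * 1.3 * 194 * (51 * 17115)^(1/3) / 1000
= 0.265 mm

0.265


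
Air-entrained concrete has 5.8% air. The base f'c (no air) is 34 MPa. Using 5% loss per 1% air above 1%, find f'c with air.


Strength loss = (5.8 - 1) * 5 = 24.0%
f'c = 34 * (1 - 24.0/100)
= 25.84 MPa

25.84


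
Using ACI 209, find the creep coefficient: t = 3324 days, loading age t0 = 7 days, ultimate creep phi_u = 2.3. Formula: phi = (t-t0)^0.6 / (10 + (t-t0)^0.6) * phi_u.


dt = 3324 - 7 = 3317
phi = 3317^0.6 / (10 + 3317^0.6) * 2.3
= 2.135

2.135


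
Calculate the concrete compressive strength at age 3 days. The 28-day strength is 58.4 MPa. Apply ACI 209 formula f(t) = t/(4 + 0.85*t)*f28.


f(3) = 3 / (4 + 0.85 * 3) * 58.4
= 3 / 6.55 * 58.4
= 26.75 MPa

26.75


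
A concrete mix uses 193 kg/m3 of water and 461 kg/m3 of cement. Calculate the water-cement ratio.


w/c = water / cement
w/c = 193 / 461 = 0.419

0.419


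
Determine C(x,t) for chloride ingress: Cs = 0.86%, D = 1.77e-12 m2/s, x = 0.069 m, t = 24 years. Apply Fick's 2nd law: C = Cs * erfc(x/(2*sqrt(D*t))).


t_seconds = 24 * 365.25 * 24 * 3600 = 757382400.0 s
arg = 0.069 / (2 * sqrt(1.77e-12 * 757382400.0))
= 0.9423
erfc(0.9423) = 0.1827
C = 0.86 * 0.1827 = 0.1571%

0.1571


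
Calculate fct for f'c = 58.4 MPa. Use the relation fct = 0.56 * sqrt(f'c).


fct = 0.56 * sqrt(58.4)
= 0.56 * 7.642
= 4.28 MPa

4.28


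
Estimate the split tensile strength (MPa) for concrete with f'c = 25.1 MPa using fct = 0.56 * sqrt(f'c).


fct = 0.56 * sqrt(25.1)
= 0.56 * 5.01
= 2.806 MPa

2.806


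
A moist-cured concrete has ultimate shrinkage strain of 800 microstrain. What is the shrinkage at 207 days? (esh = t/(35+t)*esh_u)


esh(207) = 207 / (35 + 207) * 800
= 207 / 242 * 800
= 684.3 microstrain

684.3


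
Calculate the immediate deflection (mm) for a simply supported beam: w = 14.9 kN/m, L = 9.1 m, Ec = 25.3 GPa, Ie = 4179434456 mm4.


Convert: L = 9.1 m = 9100 mm, Ec = 25.3 GPa = 25300 MPa
delta = 5 * 14.9 * 9100^4 / (384 * 25300 * 4179434456)
= 12.58 mm

12.58


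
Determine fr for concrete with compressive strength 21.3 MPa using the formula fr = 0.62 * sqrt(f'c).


fr = 0.62 * sqrt(21.3)
= 2.861 MPa

2.861


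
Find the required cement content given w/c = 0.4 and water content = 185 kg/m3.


Cement = water / (w/c)
= 185 / 0.4
= 462.5 kg/m3

462.5


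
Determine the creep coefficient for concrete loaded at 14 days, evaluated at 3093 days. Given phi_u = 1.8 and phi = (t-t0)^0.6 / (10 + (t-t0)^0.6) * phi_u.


dt = 3093 - 14 = 3079
phi = 3079^0.6 / (10 + 3079^0.6) * 1.8
= 1.666

1.666


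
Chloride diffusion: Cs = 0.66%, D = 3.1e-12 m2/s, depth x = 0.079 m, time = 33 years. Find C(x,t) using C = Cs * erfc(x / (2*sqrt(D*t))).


t_seconds = 33 * 365.25 * 24 * 3600 = 1041400800.0 s
arg = 0.079 / (2 * sqrt(3.1e-12 * 1041400800.0))
= 0.6952
erfc(0.6952) = 0.3255
C = 0.66 * 0.3255 = 0.2149%

0.2149


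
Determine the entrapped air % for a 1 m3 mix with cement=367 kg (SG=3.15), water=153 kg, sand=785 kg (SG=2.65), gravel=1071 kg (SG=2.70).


Vol cement = 367 / (3.15 * 1000) = 0.116508 m3
Vol water = 153 / 1000 = 0.153 m3
Vol sand = 785 / (2.65 * 1000) = 0.296226 m3
Vol gravel = 1071 / (2.70 * 1000) = 0.396667 m3
Total solid + water volume = 0.962401 m3
Air = (1 - 0.962401) * 100 = 3.76%

3.76


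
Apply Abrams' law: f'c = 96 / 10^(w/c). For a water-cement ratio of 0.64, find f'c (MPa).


f'c = 96 / 10^0.64
= 96 / 4.365
= 21.99 MPa

21.99


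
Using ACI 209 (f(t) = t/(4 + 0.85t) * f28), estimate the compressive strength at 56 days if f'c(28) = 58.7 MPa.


f(56) = 56 / (4 + 0.85 * 56) * 58.7
= 56 / 51.6 * 58.7
= 63.71 MPa

63.71


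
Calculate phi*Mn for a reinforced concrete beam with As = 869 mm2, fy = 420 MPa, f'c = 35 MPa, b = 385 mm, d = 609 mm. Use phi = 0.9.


a = As * fy / (0.85 * f'c * b)
= 869 * 420 / (0.85 * 35 * 385)
= 31.8655 mm
Mn = As * fy * (d - a/2) / 10^6
= 216.4577 kN-m
phi*Mn = 0.9 * 216.4577 = 194.81 kN-m

194.81


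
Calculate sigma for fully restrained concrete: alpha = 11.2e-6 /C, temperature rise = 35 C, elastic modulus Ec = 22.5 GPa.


sigma = alpha * dT * Ec
= 11.2e-6 * 35 * 22.5 * 1000
= 8.82 MPa

8.82


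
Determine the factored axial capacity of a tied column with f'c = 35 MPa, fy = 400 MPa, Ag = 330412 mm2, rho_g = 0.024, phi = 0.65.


Ast = rho * Ag = 0.024 * 330412 = 7929.888 mm2
phi*Pn = 0.65 * 0.80 * (0.85 * 35 * (330412 - 7929.888) + 400 * 7929.888) / 1000
= 6638.21 kN

6638.21


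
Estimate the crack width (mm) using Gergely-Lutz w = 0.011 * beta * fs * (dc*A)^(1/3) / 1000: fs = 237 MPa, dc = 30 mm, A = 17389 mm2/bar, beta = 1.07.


w = 0.011 * beta * fs * (dc * A)^(1/3) / 1000
= 0.011 * 1.07 * 237 * (30 * 17389)^(1/3) / 1000
= 0.225 mm

0.225


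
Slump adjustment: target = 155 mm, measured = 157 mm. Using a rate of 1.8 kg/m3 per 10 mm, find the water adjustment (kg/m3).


Difference = 155 - 157 = -2 mm
Water adjustment = -2 * 1.8 / 10 = -0.4 kg/m3

-0.4


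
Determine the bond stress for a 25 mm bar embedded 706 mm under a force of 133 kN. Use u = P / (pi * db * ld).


u = P / (pi * db * ld)
= 133 * 1000 / (pi * 25 * 706)
= 2.399 MPa

2.399


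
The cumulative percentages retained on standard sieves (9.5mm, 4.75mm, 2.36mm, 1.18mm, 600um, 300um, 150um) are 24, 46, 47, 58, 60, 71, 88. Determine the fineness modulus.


FM = sum(cumulative % retained) / 100
= 394 / 100
= 3.94

3.94


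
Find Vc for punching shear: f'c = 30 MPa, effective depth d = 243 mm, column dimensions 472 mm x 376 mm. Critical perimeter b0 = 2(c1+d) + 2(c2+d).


b0 = 2*(472 + 243) + 2*(376 + 243) = 2668 mm
Vc = 0.33 * sqrt(30) * 2668 * 243 / 1000
= 1171.84 kN

1171.84


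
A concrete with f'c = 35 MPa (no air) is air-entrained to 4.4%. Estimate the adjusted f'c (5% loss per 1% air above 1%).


Strength loss = (4.4 - 1) * 5 = 17.0%
f'c = 35 * (1 - 17.0/100)
= 29.05 MPa

29.05


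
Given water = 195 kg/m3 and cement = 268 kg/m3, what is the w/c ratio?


w/c = water / cement
w/c = 195 / 268 = 0.728

0.728


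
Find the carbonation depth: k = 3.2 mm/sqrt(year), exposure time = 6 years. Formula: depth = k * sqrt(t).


depth = k * sqrt(t)
= 3.2 * sqrt(6)
= 7.84 mm

7.84


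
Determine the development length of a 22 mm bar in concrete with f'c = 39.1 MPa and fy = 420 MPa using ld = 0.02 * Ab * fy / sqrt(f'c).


Ab = pi * 22^2 / 4 = 380.133 mm2
ld = 0.02 * 380.133 * 420 / sqrt(39.1)
= 510.7 mm

510.7


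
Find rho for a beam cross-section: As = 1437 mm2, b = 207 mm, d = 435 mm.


rho = As / (b * d)
= 1437 / (207 * 435)
= 0.016

0.016


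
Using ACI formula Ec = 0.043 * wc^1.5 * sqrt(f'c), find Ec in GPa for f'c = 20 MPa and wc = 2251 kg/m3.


Ec = 0.043 * 2251^1.5 * sqrt(20) / 1000
= 20.54 GPa

20.54


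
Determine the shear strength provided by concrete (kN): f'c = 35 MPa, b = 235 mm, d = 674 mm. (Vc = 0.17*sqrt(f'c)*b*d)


Vc = 0.17 * sqrt(35) * 235 * 674 / 1000
= 159.3 kN

159.3


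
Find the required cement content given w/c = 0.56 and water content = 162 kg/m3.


Cement = water / (w/c)
= 162 / 0.56
= 289.3 kg/m3

289.3


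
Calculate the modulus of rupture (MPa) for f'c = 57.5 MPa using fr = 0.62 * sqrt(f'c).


fr = 0.62 * sqrt(57.5)
= 4.701 MPa

4.701


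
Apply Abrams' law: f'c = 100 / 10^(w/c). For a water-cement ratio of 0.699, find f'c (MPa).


f'c = 100 / 10^0.699
= 100 / 5.0
= 20.0 MPa

20.0


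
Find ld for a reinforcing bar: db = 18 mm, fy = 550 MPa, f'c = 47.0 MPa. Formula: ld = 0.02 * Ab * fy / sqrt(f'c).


Ab = pi * 18^2 / 4 = 254.469 mm2
ld = 0.02 * 254.469 * 550 / sqrt(47.0)
= 408.3 mm

408.3


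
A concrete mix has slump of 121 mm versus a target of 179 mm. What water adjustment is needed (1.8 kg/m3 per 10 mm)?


Difference = 179 - 121 = 58 mm
Water adjustment = 58 * 1.8 / 10 = 10.4 kg/m3

10.4


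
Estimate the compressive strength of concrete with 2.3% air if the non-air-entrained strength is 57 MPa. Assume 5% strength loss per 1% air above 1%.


Strength loss = (2.3 - 1) * 5 = 6.5%
f'c = 57 * (1 - 6.5/100)
= 53.3 MPa

53.3


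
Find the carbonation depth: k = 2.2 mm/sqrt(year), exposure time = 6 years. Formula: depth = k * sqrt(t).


depth = k * sqrt(t)
= 2.2 * sqrt(6)
= 5.39 mm

5.39


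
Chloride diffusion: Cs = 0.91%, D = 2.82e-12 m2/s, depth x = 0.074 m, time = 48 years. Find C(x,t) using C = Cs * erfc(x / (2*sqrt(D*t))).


t_seconds = 48 * 365.25 * 24 * 3600 = 1514764800.0 s
arg = 0.074 / (2 * sqrt(2.82e-12 * 1514764800.0))
= 0.5661
erfc(0.5661) = 0.4234
C = 0.91 * 0.4234 = 0.3853%

0.3853


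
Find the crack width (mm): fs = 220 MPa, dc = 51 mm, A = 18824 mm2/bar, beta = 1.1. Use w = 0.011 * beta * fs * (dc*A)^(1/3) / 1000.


w = 0.011 * beta * fs * (dc * A)^(1/3) / 1000
= 0.011 * 1.1 * 220 * (51 * 18824)^(1/3) / 1000
= 0.263 mm

0.263


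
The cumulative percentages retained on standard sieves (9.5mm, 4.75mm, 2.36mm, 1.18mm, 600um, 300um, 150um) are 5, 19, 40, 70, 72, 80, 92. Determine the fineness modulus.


FM = sum(cumulative % retained) / 100
= 378 / 100
= 3.78

3.78


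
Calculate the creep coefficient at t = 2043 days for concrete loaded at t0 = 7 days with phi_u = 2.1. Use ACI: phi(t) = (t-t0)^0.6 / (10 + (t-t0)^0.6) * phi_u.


dt = 2043 - 7 = 2036
phi = 2036^0.6 / (10 + 2036^0.6) * 2.1
= 1.903

1.903


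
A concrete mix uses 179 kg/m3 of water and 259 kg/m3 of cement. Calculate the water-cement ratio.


w/c = water / cement
w/c = 179 / 259 = 0.691

0.691


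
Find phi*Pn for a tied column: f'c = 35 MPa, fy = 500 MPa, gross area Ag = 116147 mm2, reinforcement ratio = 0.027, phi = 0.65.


Ast = rho * Ag = 0.027 * 116147 = 3135.969 mm2
phi*Pn = 0.65 * 0.80 * (0.85 * 35 * (116147 - 3135.969) + 500 * 3135.969) / 1000
= 2563.63 kN

2563.63


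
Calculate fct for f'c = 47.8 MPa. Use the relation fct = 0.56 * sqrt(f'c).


fct = 0.56 * sqrt(47.8)
= 0.56 * 6.914
= 3.872 MPa

3.872


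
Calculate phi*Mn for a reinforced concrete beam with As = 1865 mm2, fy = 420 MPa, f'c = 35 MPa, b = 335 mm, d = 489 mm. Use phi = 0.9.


a = As * fy / (0.85 * f'c * b)
= 1865 * 420 / (0.85 * 35 * 335)
= 78.5953 mm
Mn = As * fy * (d - a/2) / 10^6
= 352.2519 kN-m
phi*Mn = 0.9 * 352.2519 = 317.03 kN-m

317.03


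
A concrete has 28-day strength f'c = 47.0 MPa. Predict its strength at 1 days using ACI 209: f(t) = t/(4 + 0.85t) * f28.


f(1) = 1 / (4 + 0.85 * 1) * 47.0
= 1 / 4.85 * 47.0
= 9.69 MPa

9.69


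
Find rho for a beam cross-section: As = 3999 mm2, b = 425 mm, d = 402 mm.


rho = As / (b * d)
= 3999 / (425 * 402)
= 0.0234

0.0234


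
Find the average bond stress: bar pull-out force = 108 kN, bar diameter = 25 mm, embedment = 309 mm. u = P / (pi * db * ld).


u = P / (pi * db * ld)
= 108 * 1000 / (pi * 25 * 309)
= 4.45 MPa

4.45


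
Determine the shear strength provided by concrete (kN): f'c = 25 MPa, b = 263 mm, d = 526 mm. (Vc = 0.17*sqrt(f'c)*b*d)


Vc = 0.17 * sqrt(25) * 263 * 526 / 1000
= 117.59 kN

117.59


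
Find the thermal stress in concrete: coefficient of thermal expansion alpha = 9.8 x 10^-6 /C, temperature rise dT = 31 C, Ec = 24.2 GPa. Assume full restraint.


sigma = alpha * dT * Ec
= 9.8e-6 * 31 * 24.2 * 1000
= 7.352 MPa

7.352


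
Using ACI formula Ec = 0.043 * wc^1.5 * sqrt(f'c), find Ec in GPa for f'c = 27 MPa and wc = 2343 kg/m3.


Ec = 0.043 * 2343^1.5 * sqrt(27) / 1000
= 25.34 GPa

25.34


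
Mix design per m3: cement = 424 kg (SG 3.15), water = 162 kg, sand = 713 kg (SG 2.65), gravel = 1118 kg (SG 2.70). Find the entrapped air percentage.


Vol cement = 424 / (3.15 * 1000) = 0.134603 m3
Vol water = 162 / 1000 = 0.162 m3
Vol sand = 713 / (2.65 * 1000) = 0.269057 m3
Vol gravel = 1118 / (2.70 * 1000) = 0.414074 m3
Total solid + water volume = 0.979734 m3
Air = (1 - 0.979734) * 100 = 2.03%

2.03


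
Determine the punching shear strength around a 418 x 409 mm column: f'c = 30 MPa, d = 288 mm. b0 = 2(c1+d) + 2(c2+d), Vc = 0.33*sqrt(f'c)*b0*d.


b0 = 2*(418 + 288) + 2*(409 + 288) = 2806 mm
Vc = 0.33 * sqrt(30) * 2806 * 288 / 1000
= 1460.68 kN

1460.68


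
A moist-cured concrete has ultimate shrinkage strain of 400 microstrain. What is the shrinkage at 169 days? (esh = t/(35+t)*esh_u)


esh(169) = 169 / (35 + 169) * 400
= 169 / 204 * 400
= 331.4 microstrain

331.4


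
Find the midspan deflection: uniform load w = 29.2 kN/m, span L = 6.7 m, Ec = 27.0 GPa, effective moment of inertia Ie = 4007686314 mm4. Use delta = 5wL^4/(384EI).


Convert: L = 6.7 m = 6700 mm, Ec = 27.0 GPa = 27000 MPa
delta = 5 * 29.2 * 6700^4 / (384 * 27000 * 4007686314)
= 7.08 mm

7.08


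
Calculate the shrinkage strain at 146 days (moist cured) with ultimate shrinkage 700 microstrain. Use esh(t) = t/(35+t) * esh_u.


esh(146) = 146 / (35 + 146) * 700
= 146 / 181 * 700
= 564.6 microstrain

564.6


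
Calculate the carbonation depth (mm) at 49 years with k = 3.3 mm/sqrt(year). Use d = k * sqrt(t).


depth = k * sqrt(t)
= 3.3 * sqrt(49)
= 23.1 mm

23.1


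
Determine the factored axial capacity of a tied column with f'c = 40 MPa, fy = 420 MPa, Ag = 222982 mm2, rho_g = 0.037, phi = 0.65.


Ast = rho * Ag = 0.037 * 222982 = 8250.334 mm2
phi*Pn = 0.65 * 0.80 * (0.85 * 40 * (222982 - 8250.334) + 420 * 8250.334) / 1000
= 5598.33 kN

5598.33


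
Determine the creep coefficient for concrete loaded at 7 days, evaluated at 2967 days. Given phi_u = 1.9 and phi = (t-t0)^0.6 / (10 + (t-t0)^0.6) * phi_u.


dt = 2967 - 7 = 2960
phi = 2960^0.6 / (10 + 2960^0.6) * 1.9
= 1.755

1.755


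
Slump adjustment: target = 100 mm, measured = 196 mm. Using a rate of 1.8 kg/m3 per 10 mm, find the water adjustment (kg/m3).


Difference = 100 - 196 = -96 mm
Water adjustment = -96 * 1.8 / 10 = -17.3 kg/m3

-17.3


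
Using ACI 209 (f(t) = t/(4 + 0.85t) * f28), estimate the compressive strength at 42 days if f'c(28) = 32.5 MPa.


f(42) = 42 / (4 + 0.85 * 42) * 32.5
= 42 / 39.7 * 32.5
= 34.38 MPa

34.38


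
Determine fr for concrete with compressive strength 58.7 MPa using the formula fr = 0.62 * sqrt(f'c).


fr = 0.62 * sqrt(58.7)
= 4.75 MPa

4.75


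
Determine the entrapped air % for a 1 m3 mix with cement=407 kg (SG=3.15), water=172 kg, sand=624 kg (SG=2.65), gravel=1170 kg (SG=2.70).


Vol cement = 407 / (3.15 * 1000) = 0.129206 m3
Vol water = 172 / 1000 = 0.172 m3
Vol sand = 624 / (2.65 * 1000) = 0.235472 m3
Vol gravel = 1170 / (2.70 * 1000) = 0.433333 m3
Total solid + water volume = 0.970011 m3
Air = (1 - 0.970011) * 100 = 3.0%

3.0


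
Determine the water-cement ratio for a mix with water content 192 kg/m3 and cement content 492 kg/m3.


w/c = water / cement
w/c = 192 / 492 = 0.39

0.39


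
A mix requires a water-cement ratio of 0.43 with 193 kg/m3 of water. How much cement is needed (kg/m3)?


Cement = water / (w/c)
= 193 / 0.43
= 448.8 kg/m3

448.8


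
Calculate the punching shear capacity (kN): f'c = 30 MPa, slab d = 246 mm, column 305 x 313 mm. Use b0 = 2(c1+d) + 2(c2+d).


b0 = 2*(305 + 246) + 2*(313 + 246) = 2220 mm
Vc = 0.33 * sqrt(30) * 2220 * 246 / 1000
= 987.1 kN

987.1


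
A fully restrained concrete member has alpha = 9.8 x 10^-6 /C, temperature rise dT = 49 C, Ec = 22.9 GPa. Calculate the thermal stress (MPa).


sigma = alpha * dT * Ec
= 9.8e-6 * 49 * 22.9 * 1000
= 10.997 MPa

10.997


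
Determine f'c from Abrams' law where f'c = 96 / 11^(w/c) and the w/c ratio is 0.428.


f'c = 96 / 11^0.428
= 96 / 2.791
= 34.4 MPa

34.4


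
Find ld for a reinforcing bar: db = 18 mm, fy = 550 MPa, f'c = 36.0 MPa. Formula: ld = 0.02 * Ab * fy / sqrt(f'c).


Ab = pi * 18^2 / 4 = 254.469 mm2
ld = 0.02 * 254.469 * 550 / sqrt(36.0)
= 466.5 mm

466.5


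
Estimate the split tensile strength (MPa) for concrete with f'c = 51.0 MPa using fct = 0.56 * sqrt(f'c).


fct = 0.56 * sqrt(51.0)
= 0.56 * 7.141
= 3.999 MPa

3.999


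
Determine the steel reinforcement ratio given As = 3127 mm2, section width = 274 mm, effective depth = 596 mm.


rho = As / (b * d)
= 3127 / (274 * 596)
= 0.0191

0.0191


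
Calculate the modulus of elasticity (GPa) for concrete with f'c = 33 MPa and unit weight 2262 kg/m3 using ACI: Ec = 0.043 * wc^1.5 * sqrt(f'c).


Ec = 0.043 * 2262^1.5 * sqrt(33) / 1000
= 26.57 GPa

26.57


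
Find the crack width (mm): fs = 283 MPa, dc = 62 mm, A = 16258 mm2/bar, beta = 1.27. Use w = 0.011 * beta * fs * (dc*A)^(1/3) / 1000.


w = 0.011 * beta * fs * (dc * A)^(1/3) / 1000
= 0.011 * 1.27 * 283 * (62 * 16258)^(1/3) / 1000
= 0.396 mm

0.396


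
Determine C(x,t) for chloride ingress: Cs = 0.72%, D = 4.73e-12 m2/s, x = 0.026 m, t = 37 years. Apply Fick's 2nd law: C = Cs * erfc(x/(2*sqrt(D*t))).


t_seconds = 37 * 365.25 * 24 * 3600 = 1167631200.0 s
arg = 0.026 / (2 * sqrt(4.73e-12 * 1167631200.0))
= 0.1749
erfc(0.1749) = 0.8046
C = 0.72 * 0.8046 = 0.5793%

0.5793


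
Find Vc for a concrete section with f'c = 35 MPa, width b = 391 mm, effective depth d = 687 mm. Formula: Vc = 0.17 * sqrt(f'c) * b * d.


Vc = 0.17 * sqrt(35) * 391 * 687 / 1000
= 270.16 kN

270.16


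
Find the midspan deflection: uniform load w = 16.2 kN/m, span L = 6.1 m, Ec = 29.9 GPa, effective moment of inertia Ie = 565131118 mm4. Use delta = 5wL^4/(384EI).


Convert: L = 6.1 m = 6100 mm, Ec = 29.9 GPa = 29900 MPa
delta = 5 * 16.2 * 6100^4 / (384 * 29900 * 565131118)
= 17.28 mm

17.28


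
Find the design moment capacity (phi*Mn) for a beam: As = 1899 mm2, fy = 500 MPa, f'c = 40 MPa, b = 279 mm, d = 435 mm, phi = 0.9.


a = As * fy / (0.85 * f'c * b)
= 1899 * 500 / (0.85 * 40 * 279)
= 100.0949 mm
Mn = As * fy * (d - a/2) / 10^6
= 365.5125 kN-m
phi*Mn = 0.9 * 365.5125 = 328.96 kN-m

328.96


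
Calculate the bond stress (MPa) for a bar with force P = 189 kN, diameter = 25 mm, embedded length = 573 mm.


u = P / (pi * db * ld)
= 189 * 1000 / (pi * 25 * 573)
= 4.2 MPa

4.2


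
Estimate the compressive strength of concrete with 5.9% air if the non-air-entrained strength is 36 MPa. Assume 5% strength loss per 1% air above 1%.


Strength loss = (5.9 - 1) * 5 = 24.5%
f'c = 36 * (1 - 24.5/100)
= 27.18 MPa

27.18


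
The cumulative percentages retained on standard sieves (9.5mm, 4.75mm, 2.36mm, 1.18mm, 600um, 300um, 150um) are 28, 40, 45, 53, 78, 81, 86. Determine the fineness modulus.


FM = sum(cumulative % retained) / 100
= 411 / 100
= 4.11

4.11


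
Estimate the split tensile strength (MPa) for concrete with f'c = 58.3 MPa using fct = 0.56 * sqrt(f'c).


fct = 0.56 * sqrt(58.3)
= 0.56 * 7.635
= 4.276 MPa

4.276


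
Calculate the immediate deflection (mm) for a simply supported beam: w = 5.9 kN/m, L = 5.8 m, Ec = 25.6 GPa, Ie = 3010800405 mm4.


Convert: L = 5.8 m = 5800 mm, Ec = 25.6 GPa = 25600 MPa
delta = 5 * 5.9 * 5800^4 / (384 * 25600 * 3010800405)
= 1.13 mm

1.13


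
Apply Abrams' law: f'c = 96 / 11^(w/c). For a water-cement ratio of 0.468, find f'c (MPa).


f'c = 96 / 11^0.468
= 96 / 3.072
= 31.25 MPa

31.25


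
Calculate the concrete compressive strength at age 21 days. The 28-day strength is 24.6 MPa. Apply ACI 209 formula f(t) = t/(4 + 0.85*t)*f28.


f(21) = 21 / (4 + 0.85 * 21) * 24.6
= 21 / 21.85 * 24.6
= 23.64 MPa

23.64


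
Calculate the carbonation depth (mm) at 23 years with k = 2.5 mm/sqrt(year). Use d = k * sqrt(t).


depth = k * sqrt(t)
= 2.5 * sqrt(23)
= 11.99 mm

11.99


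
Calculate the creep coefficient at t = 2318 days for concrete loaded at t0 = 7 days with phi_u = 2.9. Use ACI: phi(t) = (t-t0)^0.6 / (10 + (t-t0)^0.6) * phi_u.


dt = 2318 - 7 = 2311
phi = 2311^0.6 / (10 + 2311^0.6) * 2.9
= 2.646

2.646


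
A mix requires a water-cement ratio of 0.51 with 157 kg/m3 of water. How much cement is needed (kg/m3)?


Cement = water / (w/c)
= 157 / 0.51
= 307.8 kg/m3

307.8


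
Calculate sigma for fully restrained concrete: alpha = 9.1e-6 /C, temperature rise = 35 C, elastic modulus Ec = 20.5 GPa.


sigma = alpha * dT * Ec
= 9.1e-6 * 35 * 20.5 * 1000
= 6.529 MPa

6.529


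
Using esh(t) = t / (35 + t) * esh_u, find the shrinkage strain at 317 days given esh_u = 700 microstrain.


esh(317) = 317 / (35 + 317) * 700
= 317 / 352 * 700
= 630.4 microstrain

630.4


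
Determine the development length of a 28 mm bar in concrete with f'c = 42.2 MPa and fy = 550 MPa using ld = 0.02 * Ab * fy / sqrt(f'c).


Ab = pi * 28^2 / 4 = 615.752 mm2
ld = 0.02 * 615.752 * 550 / sqrt(42.2)
= 1042.7 mm

1042.7


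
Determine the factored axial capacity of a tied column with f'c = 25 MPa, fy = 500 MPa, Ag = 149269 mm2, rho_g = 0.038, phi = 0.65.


Ast = rho * Ag = 0.038 * 149269 = 5672.222 mm2
phi*Pn = 0.65 * 0.80 * (0.85 * 25 * (149269 - 5672.222) + 500 * 5672.222) / 1000
= 3061.52 kN

3061.52


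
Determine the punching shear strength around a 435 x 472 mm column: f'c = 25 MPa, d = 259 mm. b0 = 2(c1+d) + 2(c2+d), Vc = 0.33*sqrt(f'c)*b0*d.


b0 = 2*(435 + 259) + 2*(472 + 259) = 2850 mm
Vc = 0.33 * sqrt(25) * 2850 * 259 / 1000
= 1217.95 kN

1217.95


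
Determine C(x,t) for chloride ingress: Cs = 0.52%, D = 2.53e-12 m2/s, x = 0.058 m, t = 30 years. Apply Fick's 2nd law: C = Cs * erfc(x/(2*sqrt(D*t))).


t_seconds = 30 * 365.25 * 24 * 3600 = 946728000.0 s
arg = 0.058 / (2 * sqrt(2.53e-12 * 946728000.0))
= 0.5926
erfc(0.5926) = 0.402
C = 0.52 * 0.402 = 0.2091%

0.2091


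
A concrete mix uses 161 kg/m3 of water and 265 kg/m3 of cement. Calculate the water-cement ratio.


w/c = water / cement
w/c = 161 / 265 = 0.608

0.608


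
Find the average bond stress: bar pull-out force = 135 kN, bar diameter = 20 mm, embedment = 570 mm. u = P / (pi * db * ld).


u = P / (pi * db * ld)
= 135 * 1000 / (pi * 20 * 570)
= 3.769 MPa

3.769


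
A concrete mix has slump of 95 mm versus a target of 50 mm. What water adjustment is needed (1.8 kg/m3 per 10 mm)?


Difference = 50 - 95 = -45 mm
Water adjustment = -45 * 1.8 / 10 = -8.1 kg/m3

-8.1


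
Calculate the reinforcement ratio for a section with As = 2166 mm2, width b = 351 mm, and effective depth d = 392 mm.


rho = As / (b * d)
= 2166 / (351 * 392)
= 0.0157

0.0157


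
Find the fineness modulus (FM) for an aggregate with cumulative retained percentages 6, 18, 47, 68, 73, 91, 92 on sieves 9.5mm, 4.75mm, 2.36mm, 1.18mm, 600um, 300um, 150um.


FM = sum(cumulative % retained) / 100
= 395 / 100
= 3.95

3.95


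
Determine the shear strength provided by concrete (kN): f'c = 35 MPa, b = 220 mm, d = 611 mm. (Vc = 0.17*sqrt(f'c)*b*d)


Vc = 0.17 * sqrt(35) * 220 * 611 / 1000
= 135.19 kN

135.19


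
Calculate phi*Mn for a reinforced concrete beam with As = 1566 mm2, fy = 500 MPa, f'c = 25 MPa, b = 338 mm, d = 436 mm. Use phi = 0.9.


a = As * fy / (0.85 * f'c * b)
= 1566 * 500 / (0.85 * 25 * 338)
= 109.015 mm
Mn = As * fy * (d - a/2) / 10^6
= 298.7086 kN-m
phi*Mn = 0.9 * 298.7086 = 268.84 kN-m

268.84


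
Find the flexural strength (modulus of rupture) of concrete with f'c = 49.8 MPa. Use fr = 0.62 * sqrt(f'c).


fr = 0.62 * sqrt(49.8)
= 4.375 MPa

4.375


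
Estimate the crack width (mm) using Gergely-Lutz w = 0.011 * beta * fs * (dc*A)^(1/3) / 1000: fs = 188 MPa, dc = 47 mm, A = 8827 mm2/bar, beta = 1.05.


w = 0.011 * beta * fs * (dc * A)^(1/3) / 1000
= 0.011 * 1.05 * 188 * (47 * 8827)^(1/3) / 1000
= 0.162 mm

0.162


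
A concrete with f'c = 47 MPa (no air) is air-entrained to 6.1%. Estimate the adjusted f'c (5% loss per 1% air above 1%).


Strength loss = (6.1 - 1) * 5 = 25.5%
f'c = 47 * (1 - 25.5/100)
= 35.02 MPa

35.02


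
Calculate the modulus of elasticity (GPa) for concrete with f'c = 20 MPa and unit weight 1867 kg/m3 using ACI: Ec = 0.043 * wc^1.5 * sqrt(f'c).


Ec = 0.043 * 1867^1.5 * sqrt(20) / 1000
= 15.51 GPa

15.51


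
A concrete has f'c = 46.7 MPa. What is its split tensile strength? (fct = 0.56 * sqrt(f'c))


fct = 0.56 * sqrt(46.7)
= 0.56 * 6.834
= 3.827 MPa

3.827


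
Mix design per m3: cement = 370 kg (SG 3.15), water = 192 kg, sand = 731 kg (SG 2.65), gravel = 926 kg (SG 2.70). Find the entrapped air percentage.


Vol cement = 370 / (3.15 * 1000) = 0.11746 m3
Vol water = 192 / 1000 = 0.192 m3
Vol sand = 731 / (2.65 * 1000) = 0.275849 m3
Vol gravel = 926 / (2.70 * 1000) = 0.342963 m3
Total solid + water volume = 0.928272 m3
Air = (1 - 0.928272) * 100 = 7.17%

7.17
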